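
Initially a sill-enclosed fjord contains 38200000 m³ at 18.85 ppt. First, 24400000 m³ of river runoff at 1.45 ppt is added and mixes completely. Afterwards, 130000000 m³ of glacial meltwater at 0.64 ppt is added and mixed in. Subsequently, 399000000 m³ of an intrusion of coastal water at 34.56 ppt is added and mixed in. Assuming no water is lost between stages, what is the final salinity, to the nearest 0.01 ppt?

Weighted by volume,
Initial salt = 38,200,000×18.85 = 720,070,000
After stage 1: salt = 720,070,000 + 24,400,000×1.45 = 755,450,000; volume = 62,600,000 m³; S = 12.068 ppt
After stage 2: salt = 755,450,000 + 130,000,000×0.64 = 838,650,000; volume = 192,600,000 m³; S = 4.354 ppt
After stage 3: salt = 838,650,000 + 399,000,000×34.56 = 14,628,090,000; volume = 591,600,000 m³
S = 14,628,090,000 / 591,600,000 = 24.7263 ppt

24.73 ppt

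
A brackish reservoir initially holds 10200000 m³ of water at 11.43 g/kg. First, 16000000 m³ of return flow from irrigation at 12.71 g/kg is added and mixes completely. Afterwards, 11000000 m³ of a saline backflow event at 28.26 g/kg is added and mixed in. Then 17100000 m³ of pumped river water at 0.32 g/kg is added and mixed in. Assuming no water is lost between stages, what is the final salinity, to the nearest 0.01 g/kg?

11.72 g/kg

Weighted by volume,
Initial salt = 10,200,000×11.43 = 116,586,000
After stage 1: salt = 116,586,000 + 16,000,000×12.71 = 319,946,000; volume = 26,200,000 m³; S = 12.212 g/kg
After stage 2: salt = 319,946,000 + 11,000,000×28.26 = 630,806,000; volume = 37,200,000 m³; S = 16.957 g/kg
After stage 3: salt = 630,806,000 + 17,100,000×0.32 = 636,278,000; volume = 54,300,000 m³
S = 636,278,000 / 54,300,000 = 11.7178 g/kg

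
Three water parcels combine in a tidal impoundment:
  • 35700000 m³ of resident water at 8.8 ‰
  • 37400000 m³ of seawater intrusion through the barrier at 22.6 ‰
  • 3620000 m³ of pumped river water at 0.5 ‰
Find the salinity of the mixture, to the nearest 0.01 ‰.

Salt balance:
salt = 35,700,000×8.8 + 37,400,000×22.6 + 3,620,000×0.5 = 314,160,000 + 845,240,000 + 1,810,000 = 1,161,210,000
volume = 35,700,000 + 37,400,000 + 3,620,000 = 76,720,000 m³
S = 1,161,210,000 / 76,720,000 = 15.1357 ‰

15.14 ‰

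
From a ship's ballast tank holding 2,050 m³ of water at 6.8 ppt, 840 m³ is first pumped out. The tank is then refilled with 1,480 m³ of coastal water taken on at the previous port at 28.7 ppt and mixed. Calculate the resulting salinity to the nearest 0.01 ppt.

18.85 ppt

Remaining after removal: 1,210 m³ at 6.8 ppt (salt = 8,228)
After addition: salt = 8,228 + 1,480×28.7 = 50,704; volume = 2,690 m³
S = 50,704 / 2,690 = 18.8491 ppt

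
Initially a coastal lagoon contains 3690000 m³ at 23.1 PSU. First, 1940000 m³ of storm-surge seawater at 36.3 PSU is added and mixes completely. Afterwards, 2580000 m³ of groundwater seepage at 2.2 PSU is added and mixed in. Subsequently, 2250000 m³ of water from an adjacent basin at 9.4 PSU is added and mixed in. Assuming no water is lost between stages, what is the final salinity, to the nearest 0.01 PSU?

Salt balance:
Initial salt = 3,690,000×23.1 = 85,239,000
After stage 1: salt = 85,239,000 + 1,940,000×36.3 = 155,661,000; volume = 5,630,000 m³; S = 27.648 PSU
After stage 2: salt = 155,661,000 + 2,580,000×2.2 = 161,337,000; volume = 8,210,000 m³; S = 19.651 PSU
After stage 3: salt = 161,337,000 + 2,250,000×9.4 = 182,487,000; volume = 10,460,000 m³
S = 182,487,000 / 10,460,000 = 17.4462 PSU

17.45 PSU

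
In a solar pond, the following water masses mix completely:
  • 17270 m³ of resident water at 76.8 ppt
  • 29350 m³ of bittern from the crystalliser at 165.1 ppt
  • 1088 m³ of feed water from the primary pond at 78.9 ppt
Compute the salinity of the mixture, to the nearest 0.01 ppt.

131.17 ppt

Mass of salt is conserved:
salt = 17,270×76.8 + 29,350×165.1 + 1,088×78.9 = 1,326,336 + 4,845,685 + 85,843.2 = 6,257,864.2
volume = 17,270 + 29,350 + 1,088 = 47,708 m³
S = 6,257,864.2 / 47,708 = 131.1701 ppt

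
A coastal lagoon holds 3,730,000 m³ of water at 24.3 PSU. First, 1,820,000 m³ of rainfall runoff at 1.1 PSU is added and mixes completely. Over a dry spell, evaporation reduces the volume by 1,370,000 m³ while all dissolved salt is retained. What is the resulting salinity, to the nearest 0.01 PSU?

After mixing: salt = 3,730,000×24.3 + 1,820,000×1.1 = 92,641,000; volume = 5,550,000 m³
After evaporation: salt unchanged = 92,641,000; volume = 5,550,000 − 1,370,000 = 4,180,000 m³
S = 92,641,000 / 4,180,000 = 22.1629 PSU

22.16 PSU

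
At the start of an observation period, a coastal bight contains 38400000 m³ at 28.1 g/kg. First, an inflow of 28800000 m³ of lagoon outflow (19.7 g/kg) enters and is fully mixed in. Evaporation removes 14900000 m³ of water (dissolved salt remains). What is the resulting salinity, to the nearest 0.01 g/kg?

31.48 g/kg

After mixing: salt = 38,400,000×28.1 + 28,800,000×19.7 = 1,646,400,000; volume = 67,200,000 m³
After evaporation: salt unchanged = 1,646,400,000; volume = 67,200,000 − 14,900,000 = 52,300,000 m³
S = 1,646,400,000 / 52,300,000 = 31.4799 g/kg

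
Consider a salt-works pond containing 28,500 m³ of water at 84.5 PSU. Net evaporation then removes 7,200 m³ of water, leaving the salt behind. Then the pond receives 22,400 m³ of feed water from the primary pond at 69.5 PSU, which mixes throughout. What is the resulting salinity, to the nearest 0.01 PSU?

After evaporation: salt = 28,500×84.5 = 2,408,250; volume = 28,500 − 7,200 = 21,300 m³
After mixing: salt = 2,408,250 + 22,400×69.5 = 3,965,050; volume = 21,300 + 22,400 = 43,700 m³
S = 3,965,050 / 43,700 = 90.7334 PSU

90.73 PSU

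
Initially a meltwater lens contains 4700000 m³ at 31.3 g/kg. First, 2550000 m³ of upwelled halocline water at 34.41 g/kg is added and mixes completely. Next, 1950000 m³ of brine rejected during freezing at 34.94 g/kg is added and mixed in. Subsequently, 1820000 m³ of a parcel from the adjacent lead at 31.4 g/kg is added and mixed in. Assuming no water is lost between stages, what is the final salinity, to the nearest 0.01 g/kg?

32.68 g/kg

By conservation of dissolved salt,
Initial salt = 4,700,000×31.3 = 147,110,000
After stage 1: salt = 147,110,000 + 2,550,000×34.41 = 234,855,500; volume = 7,250,000 m³; S = 32.394 g/kg
After stage 2: salt = 234,855,500 + 1,950,000×34.94 = 302,988,500; volume = 9,200,000 m³; S = 32.934 g/kg
After stage 3: salt = 302,988,500 + 1,820,000×31.4 = 360,136,500; volume = 11,020,000 m³
S = 360,136,500 / 11,020,000 = 32.6803 g/kg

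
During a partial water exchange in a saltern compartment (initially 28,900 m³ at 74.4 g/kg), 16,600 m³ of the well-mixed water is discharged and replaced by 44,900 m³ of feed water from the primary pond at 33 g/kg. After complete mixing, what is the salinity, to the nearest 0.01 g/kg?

41.90 g/kg

Remaining after removal: 12,300 m³ at 74.4 g/kg (salt = 915,120)
After addition: salt = 915,120 + 44,900×33 = 2,396,820; volume = 57,200 m³
S = 2,396,820 / 57,200 = 41.9024 g/kg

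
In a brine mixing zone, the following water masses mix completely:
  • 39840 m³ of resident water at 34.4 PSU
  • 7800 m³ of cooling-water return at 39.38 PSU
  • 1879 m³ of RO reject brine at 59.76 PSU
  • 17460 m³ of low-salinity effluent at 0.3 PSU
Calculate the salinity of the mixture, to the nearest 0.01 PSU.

26.80 PSU

Salt balance:
salt = 39,840×34.4 + 7,800×39.38 + 1,879×59.76 + 17,460×0.3 = 1,370,496 + 307,164 + 112,289.04 + 5,238 = 1,795,187.04
volume = 39,840 + 7,800 + 1,879 + 17,460 = 66,979 m³
S = 1,795,187.04 / 66,979 = 26.8022 PSU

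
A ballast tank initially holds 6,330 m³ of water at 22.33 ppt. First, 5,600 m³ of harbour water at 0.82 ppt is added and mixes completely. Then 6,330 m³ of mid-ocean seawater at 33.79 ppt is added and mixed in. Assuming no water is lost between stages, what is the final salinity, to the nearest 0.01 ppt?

19.71 ppt

Salt balance:
Initial salt = 6,330×22.33 = 141,348.9
After stage 1: salt = 141,348.9 + 5,600×0.82 = 145,940.9; volume = 11,930 m³; S = 12.233 ppt
After stage 2: salt = 145,940.9 + 6,330×33.79 = 359,831.6; volume = 18,260 m³
S = 359,831.6 / 18,260 = 19.706 ppt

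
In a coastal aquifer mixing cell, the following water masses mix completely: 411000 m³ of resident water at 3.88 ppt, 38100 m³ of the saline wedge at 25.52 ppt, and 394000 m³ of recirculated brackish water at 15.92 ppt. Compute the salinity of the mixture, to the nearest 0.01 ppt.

10.48 ppt

By conservation of dissolved salt,
salt = 411,000×3.88 + 38,100×25.52 + 394,000×15.92 = 1,594,680 + 972,312 + 6,272,480 = 8,839,472
volume = 411,000 + 38,100 + 394,000 = 843,100 m³
S = 8,839,472 / 843,100 = 10.4845 ppt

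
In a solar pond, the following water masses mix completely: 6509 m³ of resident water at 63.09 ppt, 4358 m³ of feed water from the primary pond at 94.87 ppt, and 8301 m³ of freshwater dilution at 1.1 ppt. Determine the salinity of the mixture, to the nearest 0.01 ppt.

Salt balance:
salt = 6,509×63.09 + 4,358×94.87 + 8,301×1.1 = 410,652.81 + 413,443.46 + 9,131.1 = 833,227.37
volume = 6,509 + 4,358 + 8,301 = 19,168 m³
S = 833,227.37 / 19,168 = 43.4697 ppt

43.47 ppt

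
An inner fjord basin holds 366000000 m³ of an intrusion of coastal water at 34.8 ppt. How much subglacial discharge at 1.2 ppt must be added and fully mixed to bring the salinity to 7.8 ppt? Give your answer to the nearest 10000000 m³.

1500000000 m³

Salt balance: 366,000,000×34.8 + V×1.2 = (366,000,000+V)×7.8
12,736,800,000 + 1.2V = 2,854,800,000 + 7.8V
9,882,000,000 = 6.6V
V = 1,497,272,727.27 m³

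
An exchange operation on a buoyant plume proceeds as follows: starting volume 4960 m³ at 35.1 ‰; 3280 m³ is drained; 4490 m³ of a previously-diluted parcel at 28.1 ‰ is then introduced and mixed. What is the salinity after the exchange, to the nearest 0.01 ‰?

30.01 ‰

Remaining after removal: 1,680 m³ at 35.1 ‰ (salt = 58,968)
After addition: salt = 58,968 + 4,490×28.1 = 185,137; volume = 6,170 m³
S = 185,137 / 6,170 = 30.006 ‰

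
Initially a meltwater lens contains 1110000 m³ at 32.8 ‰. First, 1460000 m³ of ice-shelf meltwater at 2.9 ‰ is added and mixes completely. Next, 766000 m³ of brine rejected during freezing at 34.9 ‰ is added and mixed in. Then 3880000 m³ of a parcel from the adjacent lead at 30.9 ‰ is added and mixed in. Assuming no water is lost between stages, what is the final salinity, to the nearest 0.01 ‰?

By conservation of dissolved salt,
Initial salt = 1,110,000×32.8 = 36,408,000
After stage 1: salt = 36,408,000 + 1,460,000×2.9 = 40,642,000; volume = 2,570,000 m³; S = 15.814 ‰
After stage 2: salt = 40,642,000 + 766,000×34.9 = 67,375,400; volume = 3,336,000 m³; S = 20.196 ‰
After stage 3: salt = 67,375,400 + 3,880,000×30.9 = 187,267,400; volume = 7,216,000 m³
S = 187,267,400 / 7,216,000 = 25.9517 ‰

25.95 ‰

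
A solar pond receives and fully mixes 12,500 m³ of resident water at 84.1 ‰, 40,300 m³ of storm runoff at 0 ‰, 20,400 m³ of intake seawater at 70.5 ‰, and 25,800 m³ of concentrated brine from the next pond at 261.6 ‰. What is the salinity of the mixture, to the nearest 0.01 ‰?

93.32 ‰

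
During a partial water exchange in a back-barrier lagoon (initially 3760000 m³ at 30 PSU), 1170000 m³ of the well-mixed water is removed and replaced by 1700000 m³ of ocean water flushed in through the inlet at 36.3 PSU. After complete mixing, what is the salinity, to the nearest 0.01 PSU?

Remaining after removal: 2,590,000 m³ at 30 PSU (salt = 77,700,000)
After addition: salt = 77,700,000 + 1,700,000×36.3 = 139,410,000; volume = 4,290,000 m³
S = 139,410,000 / 4,290,000 = 32.4965 PSU

32.50 PSU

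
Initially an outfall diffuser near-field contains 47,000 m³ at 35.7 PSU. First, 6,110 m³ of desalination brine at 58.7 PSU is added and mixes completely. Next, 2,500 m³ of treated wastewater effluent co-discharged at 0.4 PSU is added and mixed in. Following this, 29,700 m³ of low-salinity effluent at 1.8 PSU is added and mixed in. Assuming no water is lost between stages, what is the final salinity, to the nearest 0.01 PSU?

Mass of salt is conserved:
Initial salt = 47,000×35.7 = 1,677,900
After stage 1: salt = 1,677,900 + 6,110×58.7 = 2,036,557; volume = 53,110 m³; S = 38.346 PSU
After stage 2: salt = 2,036,557 + 2,500×0.4 = 2,037,557; volume = 55,610 m³; S = 36.64 PSU
After stage 3: salt = 2,037,557 + 29,700×1.8 = 2,091,017; volume = 85,310 m³
S = 2,091,017 / 85,310 = 24.5108 PSU

24.51 PSU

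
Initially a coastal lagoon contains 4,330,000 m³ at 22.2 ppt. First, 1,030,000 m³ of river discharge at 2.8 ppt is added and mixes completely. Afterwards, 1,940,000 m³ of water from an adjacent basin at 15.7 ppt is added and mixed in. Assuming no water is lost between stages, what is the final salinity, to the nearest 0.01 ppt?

17.74 ppt

Weighted by volume,
Initial salt = 4,330,000×22.2 = 96,126,000
After stage 1: salt = 96,126,000 + 1,030,000×2.8 = 99,010,000; volume = 5,360,000 m³; S = 18.472 ppt
After stage 2: salt = 99,010,000 + 1,940,000×15.7 = 129,468,000; volume = 7,300,000 m³
S = 129,468,000 / 7,300,000 = 17.7353 ppt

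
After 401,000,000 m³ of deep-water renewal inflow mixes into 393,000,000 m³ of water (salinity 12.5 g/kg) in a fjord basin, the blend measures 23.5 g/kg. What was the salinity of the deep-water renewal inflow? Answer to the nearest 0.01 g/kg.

34.28 g/kg

Salt balance: 393,000,000×12.5 + 401,000,000×S = 794,000,000×23.5
4,912,500,000 + 401,000,000·S = 18,659,000,000
S = (18,659,000,000 − 4,912,500,000) / 401,000,000 = 34.2805 g/kg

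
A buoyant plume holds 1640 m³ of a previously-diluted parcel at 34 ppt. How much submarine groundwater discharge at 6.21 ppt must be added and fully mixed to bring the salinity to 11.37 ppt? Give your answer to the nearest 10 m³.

7190 m³

Salt balance: 1,640×34 + V×6.21 = (1,640+V)×11.37
55,760 + 6.21V = 18,646.8 + 11.37V
37,113.2 = 5.16V
V = 7,192.48 m³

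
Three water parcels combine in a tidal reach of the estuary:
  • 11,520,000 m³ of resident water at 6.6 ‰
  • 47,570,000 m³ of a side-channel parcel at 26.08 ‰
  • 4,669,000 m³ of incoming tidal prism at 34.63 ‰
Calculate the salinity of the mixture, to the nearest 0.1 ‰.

23.2 ‰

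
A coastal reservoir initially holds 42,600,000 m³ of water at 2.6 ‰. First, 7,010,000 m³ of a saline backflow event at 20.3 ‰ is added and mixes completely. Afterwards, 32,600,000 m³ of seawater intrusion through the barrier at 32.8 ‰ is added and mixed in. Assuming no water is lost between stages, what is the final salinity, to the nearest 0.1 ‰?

Salt balance:
Initial salt = 42,600,000×2.6 = 110,760,000
After stage 1: salt = 110,760,000 + 7,010,000×20.3 = 253,063,000; volume = 49,610,000 m³; S = 5.101 ‰
After stage 2: salt = 253,063,000 + 32,600,000×32.8 = 1,322,343,000; volume = 82,210,000 m³
S = 1,322,343,000 / 82,210,000 = 16.0849 ‰

16.1 ‰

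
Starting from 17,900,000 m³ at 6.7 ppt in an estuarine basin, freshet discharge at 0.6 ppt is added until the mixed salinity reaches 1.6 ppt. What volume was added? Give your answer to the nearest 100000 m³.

91300000 m³

Salt balance: 17,900,000×6.7 + V×0.6 = (17,900,000+V)×1.6
119,930,000 + 0.6V = 28,640,000 + 1.6V
91,290,000 = 1V
V = 91,290,000 m³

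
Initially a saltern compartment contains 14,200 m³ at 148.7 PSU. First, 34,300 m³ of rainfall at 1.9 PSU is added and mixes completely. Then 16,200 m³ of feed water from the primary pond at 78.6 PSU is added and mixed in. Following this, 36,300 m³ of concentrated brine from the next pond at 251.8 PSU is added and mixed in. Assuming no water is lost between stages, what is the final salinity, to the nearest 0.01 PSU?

Mass of salt is conserved:
Initial salt = 14,200×148.7 = 2,111,540
After stage 1: salt = 2,111,540 + 34,300×1.9 = 2,176,710; volume = 48,500 m³; S = 44.881 PSU
After stage 2: salt = 2,176,710 + 16,200×78.6 = 3,450,030; volume = 64,700 m³; S = 53.323 PSU
After stage 3: salt = 3,450,030 + 36,300×251.8 = 12,590,370; volume = 101,000 m³
S = 12,590,370 / 101,000 = 124.6571 PSU

124.66 PSU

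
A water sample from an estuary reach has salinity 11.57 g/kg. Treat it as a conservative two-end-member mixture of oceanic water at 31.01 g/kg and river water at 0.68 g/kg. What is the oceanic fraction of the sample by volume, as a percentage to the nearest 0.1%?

35.9%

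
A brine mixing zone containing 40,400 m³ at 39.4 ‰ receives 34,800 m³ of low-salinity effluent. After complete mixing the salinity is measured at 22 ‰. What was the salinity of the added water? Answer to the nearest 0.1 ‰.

Salt balance: 40,400×39.4 + 34,800×S = 75,200×22
1,591,760 + 34,800·S = 1,654,400
S = (1,654,400 − 1,591,760) / 34,800 = 1.8 ‰

1.8 ‰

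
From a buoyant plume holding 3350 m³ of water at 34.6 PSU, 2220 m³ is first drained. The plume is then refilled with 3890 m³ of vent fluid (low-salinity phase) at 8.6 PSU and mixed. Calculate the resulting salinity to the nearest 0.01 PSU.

14.45 PSU

Remaining after removal: 1,130 m³ at 34.6 PSU (salt = 39,098)
After addition: salt = 39,098 + 3,890×8.6 = 72,552; volume = 5,020 m³
S = 72,552 / 5,020 = 14.4526 PSU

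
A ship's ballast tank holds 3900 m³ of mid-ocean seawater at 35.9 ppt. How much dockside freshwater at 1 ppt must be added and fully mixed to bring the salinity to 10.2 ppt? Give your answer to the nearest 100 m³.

10900 m³

Salt balance: 3,900×35.9 + V×1 = (3,900+V)×10.2
140,010 + 1V = 39,780 + 10.2V
100,230 = 9.2V
V = 10,894.57 m³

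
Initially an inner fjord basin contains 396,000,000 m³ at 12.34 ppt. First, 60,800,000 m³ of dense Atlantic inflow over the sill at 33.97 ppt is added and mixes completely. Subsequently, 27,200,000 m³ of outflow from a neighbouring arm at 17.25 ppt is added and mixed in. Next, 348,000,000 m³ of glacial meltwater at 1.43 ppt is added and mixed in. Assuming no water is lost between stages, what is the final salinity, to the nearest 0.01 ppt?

9.52 ppt

Weighted by volume,
Initial salt = 396,000,000×12.34 = 4,886,640,000
After stage 1: salt = 4,886,640,000 + 60,800,000×33.97 = 6,952,016,000; volume = 456,800,000 m³; S = 15.219 ppt
After stage 2: salt = 6,952,016,000 + 27,200,000×17.25 = 7,421,216,000; volume = 484,000,000 m³; S = 15.333 ppt
After stage 3: salt = 7,421,216,000 + 348,000,000×1.43 = 7,918,856,000; volume = 832,000,000 m³
S = 7,918,856,000 / 832,000,000 = 9.5179 ppt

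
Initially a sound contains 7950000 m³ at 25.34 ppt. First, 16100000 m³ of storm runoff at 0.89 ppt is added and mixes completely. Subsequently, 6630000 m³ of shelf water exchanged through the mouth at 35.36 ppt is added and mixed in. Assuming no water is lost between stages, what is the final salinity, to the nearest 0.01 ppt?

14.67 ppt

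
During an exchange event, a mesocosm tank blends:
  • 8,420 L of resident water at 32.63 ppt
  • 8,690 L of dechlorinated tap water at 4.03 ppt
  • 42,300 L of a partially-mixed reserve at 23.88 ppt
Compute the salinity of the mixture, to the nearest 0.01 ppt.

By conservation of dissolved salt,
salt = 8,420×32.63 + 8,690×4.03 + 42,300×23.88 = 274,744.6 + 35,020.7 + 1,010,124 = 1,319,889.3
volume = 8,420 + 8,690 + 42,300 = 59,410 L
S = 1,319,889.3 / 59,410 = 22.2166 ppt

22.22 ppt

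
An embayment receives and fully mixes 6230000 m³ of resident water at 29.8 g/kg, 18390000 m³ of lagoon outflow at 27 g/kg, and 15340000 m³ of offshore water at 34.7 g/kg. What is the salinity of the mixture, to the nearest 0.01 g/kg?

30.39 g/kg

Mass of salt is conserved:
salt = 6,230,000×29.8 + 18,390,000×27 + 15,340,000×34.7 = 185,654,000 + 496,530,000 + 532,298,000 = 1,214,482,000
volume = 6,230,000 + 18,390,000 + 15,340,000 = 39,960,000 m³
S = 1,214,482,000 / 39,960,000 = 30.3924 g/kg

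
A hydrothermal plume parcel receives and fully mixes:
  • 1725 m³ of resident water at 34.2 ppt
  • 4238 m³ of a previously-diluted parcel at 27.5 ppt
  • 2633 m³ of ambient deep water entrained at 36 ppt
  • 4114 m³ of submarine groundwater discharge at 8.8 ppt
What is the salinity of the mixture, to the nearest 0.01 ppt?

24.12 ppt

Mass of salt is conserved:
salt = 1,725×34.2 + 4,238×27.5 + 2,633×36 + 4,114×8.8 = 58,995 + 116,545 + 94,788 + 36,203.2 = 306,531.2
volume = 1,725 + 4,238 + 2,633 + 4,114 = 12,710 m³
S = 306,531.2 / 12,710 = 24.1173 ppt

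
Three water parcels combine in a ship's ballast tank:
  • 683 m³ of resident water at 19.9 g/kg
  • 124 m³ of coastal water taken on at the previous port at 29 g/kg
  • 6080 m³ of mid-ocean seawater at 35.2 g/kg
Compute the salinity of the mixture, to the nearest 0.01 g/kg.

Mass of salt is conserved:
salt = 683×19.9 + 124×29 + 6,080×35.2 = 13,591.7 + 3,596 + 214,016 = 231,203.7
volume = 683 + 124 + 6,080 = 6,887 m³
S = 231,203.7 / 6,887 = 33.571 g/kg

33.57 g/kg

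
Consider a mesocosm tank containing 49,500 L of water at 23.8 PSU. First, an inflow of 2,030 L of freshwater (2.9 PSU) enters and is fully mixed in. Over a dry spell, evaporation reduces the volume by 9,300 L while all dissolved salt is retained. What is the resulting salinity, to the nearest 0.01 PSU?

28.04 PSU

After mixing: salt = 49,500×23.8 + 2,030×2.9 = 1,183,987; volume = 51,530 L
After evaporation: salt unchanged = 1,183,987; volume = 51,530 − 9,300 = 42,230 L
S = 1,183,987 / 42,230 = 28.0366 PSU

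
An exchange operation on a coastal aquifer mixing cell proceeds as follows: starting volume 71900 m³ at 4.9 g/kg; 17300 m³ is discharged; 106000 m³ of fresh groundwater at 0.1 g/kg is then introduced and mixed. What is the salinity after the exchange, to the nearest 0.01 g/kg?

1.73 g/kg

Remaining after removal: 54,600 m³ at 4.9 g/kg (salt = 267,540)
After addition: salt = 267,540 + 106,000×0.1 = 278,140; volume = 160,600 m³
S = 278,140 / 160,600 = 1.7319 g/kg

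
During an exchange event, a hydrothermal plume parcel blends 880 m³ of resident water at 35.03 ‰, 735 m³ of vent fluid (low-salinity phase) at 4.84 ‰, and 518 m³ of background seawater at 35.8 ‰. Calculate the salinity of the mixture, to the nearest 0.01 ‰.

24.81 ‰

Weighted by volume,
salt = 880×35.03 + 735×4.84 + 518×35.8 = 30,826.4 + 3,557.4 + 18,544.4 = 52,928.2
volume = 880 + 735 + 518 = 2,133 m³
S = 52,928.2 / 2,133 = 24.814 ‰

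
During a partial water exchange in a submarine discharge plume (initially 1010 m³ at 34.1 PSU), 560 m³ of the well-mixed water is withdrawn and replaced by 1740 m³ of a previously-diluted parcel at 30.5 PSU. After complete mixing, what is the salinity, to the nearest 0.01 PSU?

Remaining after removal: 450 m³ at 34.1 PSU (salt = 15,345)
After addition: salt = 15,345 + 1,740×30.5 = 68,415; volume = 2,190 m³
S = 68,415 / 2,190 = 31.2397 PSU

31.24 PSU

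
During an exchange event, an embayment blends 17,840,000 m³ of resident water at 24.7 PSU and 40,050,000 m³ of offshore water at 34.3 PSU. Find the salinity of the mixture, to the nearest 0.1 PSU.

By conservation of dissolved salt,
salt = 17,840,000×24.7 + 40,050,000×34.3 = 440,648,000 + 1,373,715,000 = 1,814,363,000
volume = 17,840,000 + 40,050,000 = 57,890,000 m³
S = 1,814,363,000 / 57,890,000 = 31.342 PSU

31.3 PSU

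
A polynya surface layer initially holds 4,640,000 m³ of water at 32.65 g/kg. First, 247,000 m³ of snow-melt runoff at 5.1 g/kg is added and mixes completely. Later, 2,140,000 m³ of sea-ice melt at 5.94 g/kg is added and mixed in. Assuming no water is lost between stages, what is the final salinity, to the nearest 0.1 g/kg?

Weighted by volume,
Initial salt = 4,640,000×32.65 = 151,496,000
After stage 1: salt = 151,496,000 + 247,000×5.1 = 152,755,700; volume = 4,887,000 m³; S = 31.258 g/kg
After stage 2: salt = 152,755,700 + 2,140,000×5.94 = 165,467,300; volume = 7,027,000 m³
S = 165,467,300 / 7,027,000 = 23.5474 g/kg

23.5 g/kg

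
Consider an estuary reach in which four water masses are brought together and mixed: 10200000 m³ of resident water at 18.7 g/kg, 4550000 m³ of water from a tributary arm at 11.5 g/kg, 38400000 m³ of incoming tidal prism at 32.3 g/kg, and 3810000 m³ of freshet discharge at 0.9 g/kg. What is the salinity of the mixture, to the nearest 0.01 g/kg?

26.10 g/kg

Salt balance:
salt = 10,200,000×18.7 + 4,550,000×11.5 + 38,400,000×32.3 + 3,810,000×0.9 = 190,740,000 + 52,325,000 + 1,240,320,000 + 3,429,000 = 1,486,814,000
volume = 10,200,000 + 4,550,000 + 38,400,000 + 3,810,000 = 56,960,000 m³
S = 1,486,814,000 / 56,960,000 = 26.1028 g/kg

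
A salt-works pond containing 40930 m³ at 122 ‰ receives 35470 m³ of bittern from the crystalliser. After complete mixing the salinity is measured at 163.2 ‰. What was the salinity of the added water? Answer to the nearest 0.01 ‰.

Salt balance: 40,930×122 + 35,470×S = 76,400×163.2
4,993,460 + 35,470·S = 12,468,480
S = (12,468,480 − 4,993,460) / 35,470 = 210.742 ‰

210.74 ‰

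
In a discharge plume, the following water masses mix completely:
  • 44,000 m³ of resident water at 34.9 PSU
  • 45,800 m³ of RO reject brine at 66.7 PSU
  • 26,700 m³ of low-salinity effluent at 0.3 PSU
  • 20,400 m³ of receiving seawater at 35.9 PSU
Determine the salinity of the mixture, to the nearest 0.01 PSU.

Mass of salt is conserved:
salt = 44,000×34.9 + 45,800×66.7 + 26,700×0.3 + 20,400×35.9 = 1,535,600 + 3,054,860 + 8,010 + 732,360 = 5,330,830
volume = 44,000 + 45,800 + 26,700 + 20,400 = 136,900 m³
S = 5,330,830 / 136,900 = 38.9396 PSU

38.94 PSU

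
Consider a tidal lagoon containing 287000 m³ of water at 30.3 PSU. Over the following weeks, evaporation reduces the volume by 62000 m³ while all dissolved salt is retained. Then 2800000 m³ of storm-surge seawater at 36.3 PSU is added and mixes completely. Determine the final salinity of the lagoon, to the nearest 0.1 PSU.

After evaporation: salt = 287,000×30.3 = 8,696,100; volume = 287,000 − 62,000 = 225,000 m³
After mixing: salt = 8,696,100 + 2,800,000×36.3 = 110,336,100; volume = 225,000 + 2,800,000 = 3,025,000 m³
S = 110,336,100 / 3,025,000 = 36.4747 PSU

36.5 PSU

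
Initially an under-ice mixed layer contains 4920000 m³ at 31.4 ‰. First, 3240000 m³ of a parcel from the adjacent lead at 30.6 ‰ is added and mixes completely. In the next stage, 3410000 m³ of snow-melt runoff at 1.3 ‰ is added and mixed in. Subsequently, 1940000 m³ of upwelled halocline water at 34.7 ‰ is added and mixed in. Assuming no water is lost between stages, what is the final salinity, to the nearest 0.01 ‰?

Conserving salt mass:
Initial salt = 4,920,000×31.4 = 154,488,000
After stage 1: salt = 154,488,000 + 3,240,000×30.6 = 253,632,000; volume = 8,160,000 m³; S = 31.082 ‰
After stage 2: salt = 253,632,000 + 3,410,000×1.3 = 258,065,000; volume = 11,570,000 m³; S = 22.305 ‰
After stage 3: salt = 258,065,000 + 1,940,000×34.7 = 325,383,000; volume = 13,510,000 m³
S = 325,383,000 / 13,510,000 = 24.0846 ‰

24.08 ‰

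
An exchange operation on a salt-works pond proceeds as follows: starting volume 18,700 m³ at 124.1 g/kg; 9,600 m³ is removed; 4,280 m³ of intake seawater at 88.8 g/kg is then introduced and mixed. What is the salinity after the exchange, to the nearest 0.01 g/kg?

Remaining after removal: 9,100 m³ at 124.1 g/kg (salt = 1,129,310)
After addition: salt = 1,129,310 + 4,280×88.8 = 1,509,374; volume = 13,380 m³
S = 1,509,374 / 13,380 = 112.8082 g/kg

112.81 g/kg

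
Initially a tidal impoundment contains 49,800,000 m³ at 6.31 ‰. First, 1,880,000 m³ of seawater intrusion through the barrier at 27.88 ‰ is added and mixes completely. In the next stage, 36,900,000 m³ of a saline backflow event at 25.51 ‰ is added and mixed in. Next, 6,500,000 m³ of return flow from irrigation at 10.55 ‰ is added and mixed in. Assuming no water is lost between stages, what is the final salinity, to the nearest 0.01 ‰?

14.48 ‰

Mass of salt is conserved:
Initial salt = 49,800,000×6.31 = 314,238,000
After stage 1: salt = 314,238,000 + 1,880,000×27.88 = 366,652,400; volume = 51,680,000 m³; S = 7.095 ‰
After stage 2: salt = 366,652,400 + 36,900,000×25.51 = 1,307,971,400; volume = 88,580,000 m³; S = 14.766 ‰
After stage 3: salt = 1,307,971,400 + 6,500,000×10.55 = 1,376,546,400; volume = 95,080,000 m³
S = 1,376,546,400 / 95,080,000 = 14.4778 ‰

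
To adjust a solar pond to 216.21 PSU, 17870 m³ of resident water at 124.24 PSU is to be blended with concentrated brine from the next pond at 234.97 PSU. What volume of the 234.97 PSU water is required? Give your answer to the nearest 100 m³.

87600 m³

Salt balance: 17,870×124.24 + V×234.97 = (17,870+V)×216.21
2,220,168.8 + 234.97V = 3,863,672.7 + 216.21V
1,643,503.9 = 18.76V
V = 87,606.82 m³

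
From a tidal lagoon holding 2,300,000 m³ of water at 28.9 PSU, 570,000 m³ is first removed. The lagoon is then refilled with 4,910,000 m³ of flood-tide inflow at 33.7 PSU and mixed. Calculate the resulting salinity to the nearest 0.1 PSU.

Remaining after removal: 1,730,000 m³ at 28.9 PSU (salt = 49,997,000)
After addition: salt = 49,997,000 + 4,910,000×33.7 = 215,464,000; volume = 6,640,000 m³
S = 215,464,000 / 6,640,000 = 32.4494 PSU

32.4 PSU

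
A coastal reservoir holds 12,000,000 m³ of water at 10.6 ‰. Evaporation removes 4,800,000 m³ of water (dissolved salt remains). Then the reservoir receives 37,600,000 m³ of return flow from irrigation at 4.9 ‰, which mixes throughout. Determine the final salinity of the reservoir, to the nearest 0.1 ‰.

7.0 ‰

After evaporation: salt = 12,000,000×10.6 = 127,200,000; volume = 12,000,000 − 4,800,000 = 7,200,000 m³
After mixing: salt = 127,200,000 + 37,600,000×4.9 = 311,440,000; volume = 7,200,000 + 37,600,000 = 44,800,000 m³
S = 311,440,000 / 44,800,000 = 6.9518 ‰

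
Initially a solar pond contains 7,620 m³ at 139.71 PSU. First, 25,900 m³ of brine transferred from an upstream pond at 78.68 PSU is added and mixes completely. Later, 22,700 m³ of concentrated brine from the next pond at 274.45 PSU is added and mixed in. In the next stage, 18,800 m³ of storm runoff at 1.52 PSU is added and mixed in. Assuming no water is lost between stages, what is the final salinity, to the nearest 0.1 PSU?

By conservation of dissolved salt,
Initial salt = 7,620×139.71 = 1,064,590.2
After stage 1: salt = 1,064,590.2 + 25,900×78.68 = 3,102,402.2; volume = 33,520 m³; S = 92.554 PSU
After stage 2: salt = 3,102,402.2 + 22,700×274.45 = 9,332,417.2; volume = 56,220 m³; S = 165.998 PSU
After stage 3: salt = 9,332,417.2 + 18,800×1.52 = 9,360,993.2; volume = 75,020 m³
S = 9,360,993.2 / 75,020 = 124.78 PSU

124.8 PSU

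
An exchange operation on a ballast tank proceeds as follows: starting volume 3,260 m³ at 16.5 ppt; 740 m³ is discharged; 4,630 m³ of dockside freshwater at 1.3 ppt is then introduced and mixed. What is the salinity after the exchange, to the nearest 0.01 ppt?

Remaining after removal: 2,520 m³ at 16.5 ppt (salt = 41,580)
After addition: salt = 41,580 + 4,630×1.3 = 47,599; volume = 7,150 m³
S = 47,599 / 7,150 = 6.6572 ppt

6.66 ppt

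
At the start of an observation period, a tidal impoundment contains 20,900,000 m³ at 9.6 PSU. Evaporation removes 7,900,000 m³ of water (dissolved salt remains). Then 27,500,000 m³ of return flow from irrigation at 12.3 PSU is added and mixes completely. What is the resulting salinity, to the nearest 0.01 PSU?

13.31 PSU

After evaporation: salt = 20,900,000×9.6 = 200,640,000; volume = 20,900,000 − 7,900,000 = 13,000,000 m³
After mixing: salt = 200,640,000 + 27,500,000×12.3 = 538,890,000; volume = 13,000,000 + 27,500,000 = 40,500,000 m³
S = 538,890,000 / 40,500,000 = 13.3059 PSU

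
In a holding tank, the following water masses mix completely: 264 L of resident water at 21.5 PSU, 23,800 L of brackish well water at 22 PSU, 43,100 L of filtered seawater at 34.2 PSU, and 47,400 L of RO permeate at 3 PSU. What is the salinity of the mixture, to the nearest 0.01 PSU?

18.73 PSU

Weighted by volume,
salt = 264×21.5 + 23,800×22 + 43,100×34.2 + 47,400×3 = 5,676 + 523,600 + 1,474,020 + 142,200 = 2,145,496
volume = 264 + 23,800 + 43,100 + 47,400 = 114,564 L
S = 2,145,496 / 114,564 = 18.7275 PSU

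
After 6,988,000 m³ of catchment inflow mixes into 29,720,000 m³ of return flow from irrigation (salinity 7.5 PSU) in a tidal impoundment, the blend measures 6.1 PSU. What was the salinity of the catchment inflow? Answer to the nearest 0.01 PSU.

Salt balance: 29,720,000×7.5 + 6,988,000×S = 36,708,000×6.1
222,900,000 + 6,988,000·S = 223,918,800
S = (223,918,800 − 222,900,000) / 6,988,000 = 0.1458 PSU

0.15 PSU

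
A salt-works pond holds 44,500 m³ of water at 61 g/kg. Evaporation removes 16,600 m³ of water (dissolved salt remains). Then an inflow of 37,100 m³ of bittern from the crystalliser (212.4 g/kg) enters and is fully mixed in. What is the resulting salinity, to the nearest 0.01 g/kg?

162.99 g/kg

After evaporation: salt = 44,500×61 = 2,714,500; volume = 44,500 − 16,600 = 27,900 m³
After mixing: salt = 2,714,500 + 37,100×212.4 = 10,594,540; volume = 27,900 + 37,100 = 65,000 m³
S = 10,594,540 / 65,000 = 162.9929 g/kg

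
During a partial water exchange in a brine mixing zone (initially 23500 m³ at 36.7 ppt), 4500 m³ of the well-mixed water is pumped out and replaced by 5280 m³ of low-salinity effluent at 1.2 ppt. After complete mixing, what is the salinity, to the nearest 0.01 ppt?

28.98 ppt

Remaining after removal: 19,000 m³ at 36.7 ppt (salt = 697,300)
After addition: salt = 697,300 + 5,280×1.2 = 703,636; volume = 24,280 m³
S = 703,636 / 24,280 = 28.9801 ppt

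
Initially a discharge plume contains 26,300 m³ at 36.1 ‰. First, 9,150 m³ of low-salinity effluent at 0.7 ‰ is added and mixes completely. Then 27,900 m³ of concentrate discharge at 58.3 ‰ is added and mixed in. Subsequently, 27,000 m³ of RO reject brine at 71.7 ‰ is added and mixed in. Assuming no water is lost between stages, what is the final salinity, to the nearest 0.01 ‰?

Weighted by volume,
Initial salt = 26,300×36.1 = 949,430
After stage 1: salt = 949,430 + 9,150×0.7 = 955,835; volume = 35,450 m³; S = 26.963 ‰
After stage 2: salt = 955,835 + 27,900×58.3 = 2,582,405; volume = 63,350 m³; S = 40.764 ‰
After stage 3: salt = 2,582,405 + 27,000×71.7 = 4,518,305; volume = 90,350 m³
S = 4,518,305 / 90,350 = 50.0089 ‰

50.01 ‰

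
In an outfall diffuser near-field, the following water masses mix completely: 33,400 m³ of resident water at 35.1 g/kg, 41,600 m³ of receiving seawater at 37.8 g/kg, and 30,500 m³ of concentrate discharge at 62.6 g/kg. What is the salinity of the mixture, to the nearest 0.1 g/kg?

44.1 g/kg

By conservation of dissolved salt,
salt = 33,400×35.1 + 41,600×37.8 + 30,500×62.6 = 1,172,340 + 1,572,480 + 1,909,300 = 4,654,120
volume = 33,400 + 41,600 + 30,500 = 105,500 m³
S = 4,654,120 / 105,500 = 44.115 g/kg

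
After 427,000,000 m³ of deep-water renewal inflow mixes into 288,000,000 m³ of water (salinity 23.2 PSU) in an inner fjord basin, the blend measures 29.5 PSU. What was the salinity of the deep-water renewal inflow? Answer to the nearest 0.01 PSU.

33.75 PSU

Salt balance: 288,000,000×23.2 + 427,000,000×S = 715,000,000×29.5
6,681,600,000 + 427,000,000·S = 21,092,500,000
S = (21,092,500,000 − 6,681,600,000) / 427,000,000 = 33.7492 PSU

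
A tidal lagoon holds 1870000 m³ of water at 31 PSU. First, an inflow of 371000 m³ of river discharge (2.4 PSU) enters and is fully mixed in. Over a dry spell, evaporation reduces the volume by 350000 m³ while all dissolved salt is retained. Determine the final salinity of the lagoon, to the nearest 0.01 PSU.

31.13 PSU

After mixing: salt = 1,870,000×31 + 371,000×2.4 = 58,860,400; volume = 2,241,000 m³
After evaporation: salt unchanged = 58,860,400; volume = 2,241,000 − 350,000 = 1,891,000 m³
S = 58,860,400 / 1,891,000 = 31.1266 PSU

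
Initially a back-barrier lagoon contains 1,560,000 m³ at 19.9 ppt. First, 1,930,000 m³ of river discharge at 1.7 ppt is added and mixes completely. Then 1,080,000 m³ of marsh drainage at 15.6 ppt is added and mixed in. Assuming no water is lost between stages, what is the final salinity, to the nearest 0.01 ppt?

11.20 ppt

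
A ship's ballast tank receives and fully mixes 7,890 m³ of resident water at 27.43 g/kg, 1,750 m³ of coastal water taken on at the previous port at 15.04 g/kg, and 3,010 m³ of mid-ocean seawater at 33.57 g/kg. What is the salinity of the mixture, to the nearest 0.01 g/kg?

Mass of salt is conserved:
salt = 7,890×27.43 + 1,750×15.04 + 3,010×33.57 = 216,422.7 + 26,320 + 101,045.7 = 343,788.4
volume = 7,890 + 1,750 + 3,010 = 12,650 m³
S = 343,788.4 / 12,650 = 27.1769 g/kg

27.18 g/kg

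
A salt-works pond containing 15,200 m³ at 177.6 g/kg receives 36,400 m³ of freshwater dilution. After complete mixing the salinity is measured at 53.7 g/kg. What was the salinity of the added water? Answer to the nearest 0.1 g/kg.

2.0 g/kg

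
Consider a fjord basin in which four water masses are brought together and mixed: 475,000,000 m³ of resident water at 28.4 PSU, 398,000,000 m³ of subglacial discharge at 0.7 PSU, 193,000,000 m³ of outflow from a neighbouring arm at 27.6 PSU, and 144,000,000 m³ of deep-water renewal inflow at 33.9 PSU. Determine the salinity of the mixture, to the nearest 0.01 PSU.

Salt balance:
salt = 475,000,000×28.4 + 398,000,000×0.7 + 193,000,000×27.6 + 144,000,000×33.9 = 13,490,000,000 + 278,600,000 + 5,326,800,000 + 4,881,600,000 = 23,977,000,000
volume = 475,000,000 + 398,000,000 + 193,000,000 + 144,000,000 = 1,210,000,000 m³
S = 23,977,000,000 / 1,210,000,000 = 19.8157 PSU

19.82 PSU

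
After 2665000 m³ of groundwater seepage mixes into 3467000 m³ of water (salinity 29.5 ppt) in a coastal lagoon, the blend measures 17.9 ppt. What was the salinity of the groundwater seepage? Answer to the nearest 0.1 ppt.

2.8 ppt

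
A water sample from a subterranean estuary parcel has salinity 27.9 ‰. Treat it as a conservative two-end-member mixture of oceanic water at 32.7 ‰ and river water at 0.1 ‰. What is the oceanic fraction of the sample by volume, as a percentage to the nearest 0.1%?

85.3%

Let g be the oceanic fraction. Salt balance per unit volume:
g×32.7 + (1−g)×0.1 = 27.9
g = (27.9 − 0.1) / (32.7 − 0.1) = 27.8/32.6 = 0.8528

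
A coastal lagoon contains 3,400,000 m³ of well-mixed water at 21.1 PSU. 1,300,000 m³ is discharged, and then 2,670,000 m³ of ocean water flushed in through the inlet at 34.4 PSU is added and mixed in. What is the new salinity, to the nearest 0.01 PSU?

28.54 PSU

Remaining after removal: 2,100,000 m³ at 21.1 PSU (salt = 44,310,000)
After addition: salt = 44,310,000 + 2,670,000×34.4 = 136,158,000; volume = 4,770,000 m³
S = 136,158,000 / 4,770,000 = 28.5447 PSU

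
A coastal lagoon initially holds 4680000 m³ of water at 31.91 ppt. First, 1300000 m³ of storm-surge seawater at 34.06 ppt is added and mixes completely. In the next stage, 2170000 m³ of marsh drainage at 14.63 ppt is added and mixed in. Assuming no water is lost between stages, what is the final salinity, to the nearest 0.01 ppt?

27.65 ppt

Mass of salt is conserved:
Initial salt = 4,680,000×31.91 = 149,338,800
After stage 1: salt = 149,338,800 + 1,300,000×34.06 = 193,616,800; volume = 5,980,000 m³; S = 32.377 ppt
After stage 2: salt = 193,616,800 + 2,170,000×14.63 = 225,363,900; volume = 8,150,000 m³
S = 225,363,900 / 8,150,000 = 27.652 ppt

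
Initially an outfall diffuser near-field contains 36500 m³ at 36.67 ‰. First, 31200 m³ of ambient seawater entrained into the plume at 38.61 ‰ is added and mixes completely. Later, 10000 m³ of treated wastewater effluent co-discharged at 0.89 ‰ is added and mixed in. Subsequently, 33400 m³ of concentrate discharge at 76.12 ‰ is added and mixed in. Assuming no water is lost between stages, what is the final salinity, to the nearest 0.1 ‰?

Salt balance:
Initial salt = 36,500×36.67 = 1,338,455
After stage 1: salt = 1,338,455 + 31,200×38.61 = 2,543,087; volume = 67,700 m³; S = 37.564 ‰
After stage 2: salt = 2,543,087 + 10,000×0.89 = 2,551,987; volume = 77,700 m³; S = 32.844 ‰
After stage 3: salt = 2,551,987 + 33,400×76.12 = 5,094,395; volume = 111,100 m³
S = 5,094,395 / 111,100 = 45.8541 ‰

45.9 ‰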